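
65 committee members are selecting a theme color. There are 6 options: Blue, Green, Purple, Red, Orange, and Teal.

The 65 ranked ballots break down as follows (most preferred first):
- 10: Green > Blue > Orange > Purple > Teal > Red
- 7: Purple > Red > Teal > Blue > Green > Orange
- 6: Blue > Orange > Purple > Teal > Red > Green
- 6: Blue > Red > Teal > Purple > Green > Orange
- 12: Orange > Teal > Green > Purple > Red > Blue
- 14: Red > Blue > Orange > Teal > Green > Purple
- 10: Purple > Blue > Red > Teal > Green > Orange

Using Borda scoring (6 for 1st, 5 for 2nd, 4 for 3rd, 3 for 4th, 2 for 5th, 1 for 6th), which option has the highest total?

Blue: 10×5 + 7×3 + 6×6 + 6×6 + 12×1 + 14×5 + 10×5 = 275
Green: 10×6 + 7×2 + 6×1 + 6×2 + 12×4 + 14×2 + 10×2 = 188
Purple: 10×3 + 7×6 + 6×4 + 6×3 + 12×3 + 14×1 + 10×6 = 224
Red: 10×1 + 7×5 + 6×2 + 6×5 + 12×2 + 14×6 + 10×4 = 235
Orange: 10×4 + 7×1 + 6×5 + 6×1 + 12×6 + 14×4 + 10×1 = 221
Teal: 10×2 + 7×4 + 6×3 + 6×4 + 12×5 + 14×3 + 10×3 = 222

Blue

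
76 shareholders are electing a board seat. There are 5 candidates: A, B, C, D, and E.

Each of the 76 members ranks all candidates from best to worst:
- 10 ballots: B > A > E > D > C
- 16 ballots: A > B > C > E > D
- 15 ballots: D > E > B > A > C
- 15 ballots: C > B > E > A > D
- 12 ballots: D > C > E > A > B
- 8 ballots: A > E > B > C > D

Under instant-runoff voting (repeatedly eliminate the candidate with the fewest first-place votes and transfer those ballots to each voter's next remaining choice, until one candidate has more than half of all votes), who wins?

Round 1: A 24, B 10, C 15, D 27, E 0. E eliminated.
Round 2: A 24, B 10, C 15, D 27. B eliminated.
Round 3: A 34, C 15, D 27. C eliminated.
Round 4: A 49, D 27. A has a majority (≥39).

A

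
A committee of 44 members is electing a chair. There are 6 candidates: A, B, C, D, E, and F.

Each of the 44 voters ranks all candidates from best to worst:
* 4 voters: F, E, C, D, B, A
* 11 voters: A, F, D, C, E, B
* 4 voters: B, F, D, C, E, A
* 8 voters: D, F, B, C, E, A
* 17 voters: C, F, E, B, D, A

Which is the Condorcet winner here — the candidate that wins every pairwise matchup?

F vs A: 33–11
F vs B: 40–4
F vs C: 27–17
F vs D: 36–8
F vs E: 44–0
F beats every other candidate.

F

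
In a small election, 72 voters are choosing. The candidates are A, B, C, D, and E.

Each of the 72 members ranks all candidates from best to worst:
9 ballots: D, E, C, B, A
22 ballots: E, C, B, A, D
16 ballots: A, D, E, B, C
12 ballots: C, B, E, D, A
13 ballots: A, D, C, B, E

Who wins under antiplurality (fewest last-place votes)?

B

Last-place votes: A 21, B 0, C 16, D 22, E 13.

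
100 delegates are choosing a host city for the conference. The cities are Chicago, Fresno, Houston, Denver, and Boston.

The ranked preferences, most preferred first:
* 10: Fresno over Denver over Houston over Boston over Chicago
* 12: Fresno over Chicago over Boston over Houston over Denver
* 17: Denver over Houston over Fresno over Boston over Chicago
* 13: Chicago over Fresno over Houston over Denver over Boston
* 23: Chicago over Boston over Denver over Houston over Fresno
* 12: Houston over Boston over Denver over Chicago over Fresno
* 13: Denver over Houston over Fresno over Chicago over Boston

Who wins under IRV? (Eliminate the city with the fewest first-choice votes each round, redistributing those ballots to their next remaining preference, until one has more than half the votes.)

Round 1: Chicago 36, Fresno 22, Houston 12, Denver 30, Boston 0. Boston eliminated.
Round 2: Chicago 36, Fresno 22, Houston 12, Denver 30. Houston eliminated.
Round 3: Chicago 36, Fresno 22, Denver 42. Fresno eliminated.
Round 4: Chicago 48, Denver 52. Denver has a majority (≥51).

Denver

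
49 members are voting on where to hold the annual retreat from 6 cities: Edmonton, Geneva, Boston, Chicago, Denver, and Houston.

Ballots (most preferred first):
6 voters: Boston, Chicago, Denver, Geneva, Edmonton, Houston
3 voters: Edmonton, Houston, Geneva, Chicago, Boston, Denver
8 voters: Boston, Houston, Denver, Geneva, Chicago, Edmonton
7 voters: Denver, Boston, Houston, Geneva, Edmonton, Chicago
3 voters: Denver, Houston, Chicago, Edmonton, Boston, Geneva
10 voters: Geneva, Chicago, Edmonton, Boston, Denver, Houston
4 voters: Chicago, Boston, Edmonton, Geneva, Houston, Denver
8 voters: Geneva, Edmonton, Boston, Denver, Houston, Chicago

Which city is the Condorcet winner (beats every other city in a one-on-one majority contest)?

Boston vs Edmonton: 25–24
Boston vs Geneva: 28–21
Boston vs Chicago: 29–20
Boston vs Denver: 39–10
Boston vs Houston: 43–6
Boston beats every other city.

Boston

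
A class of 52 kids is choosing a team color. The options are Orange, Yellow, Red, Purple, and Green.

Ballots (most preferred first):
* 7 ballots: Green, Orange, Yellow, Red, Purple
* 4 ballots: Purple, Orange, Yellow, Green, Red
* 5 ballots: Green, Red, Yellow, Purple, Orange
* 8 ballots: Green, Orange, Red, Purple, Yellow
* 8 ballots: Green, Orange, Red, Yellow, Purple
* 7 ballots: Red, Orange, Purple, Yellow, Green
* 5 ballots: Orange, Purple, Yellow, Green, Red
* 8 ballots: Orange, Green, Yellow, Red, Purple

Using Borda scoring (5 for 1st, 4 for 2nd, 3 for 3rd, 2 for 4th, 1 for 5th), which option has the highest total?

Orange

Orange: 7×4 + 4×4 + 5×1 + 8×4 + 8×4 + 7×4 + 5×5 + 8×5 = 206
Yellow: 7×3 + 4×3 + 5×3 + 8×1 + 8×2 + 7×2 + 5×3 + 8×3 = 125
Red: 7×2 + 4×1 + 5×4 + 8×3 + 8×3 + 7×5 + 5×1 + 8×2 = 142
Purple: 7×1 + 4×5 + 5×2 + 8×2 + 8×1 + 7×3 + 5×4 + 8×1 = 110
Green: 7×5 + 4×2 + 5×5 + 8×5 + 8×5 + 7×1 + 5×2 + 8×4 = 197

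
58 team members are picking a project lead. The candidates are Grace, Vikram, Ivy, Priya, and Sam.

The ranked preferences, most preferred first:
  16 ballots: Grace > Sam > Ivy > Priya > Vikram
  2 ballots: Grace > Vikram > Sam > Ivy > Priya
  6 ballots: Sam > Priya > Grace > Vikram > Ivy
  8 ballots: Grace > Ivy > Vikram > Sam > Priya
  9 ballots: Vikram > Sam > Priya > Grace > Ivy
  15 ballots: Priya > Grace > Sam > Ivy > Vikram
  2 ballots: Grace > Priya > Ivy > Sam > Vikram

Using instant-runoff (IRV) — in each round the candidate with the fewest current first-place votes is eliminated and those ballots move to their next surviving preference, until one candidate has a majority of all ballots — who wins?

Priya

Round 1: Grace 28, Vikram 9, Ivy 0, Priya 15, Sam 6. Ivy eliminated.
Round 2: Grace 28, Vikram 9, Priya 15, Sam 6. Sam eliminated.
Round 3: Grace 28, Vikram 9, Priya 21. Vikram eliminated.
Round 4: Grace 28, Priya 30. Priya has a majority (≥30).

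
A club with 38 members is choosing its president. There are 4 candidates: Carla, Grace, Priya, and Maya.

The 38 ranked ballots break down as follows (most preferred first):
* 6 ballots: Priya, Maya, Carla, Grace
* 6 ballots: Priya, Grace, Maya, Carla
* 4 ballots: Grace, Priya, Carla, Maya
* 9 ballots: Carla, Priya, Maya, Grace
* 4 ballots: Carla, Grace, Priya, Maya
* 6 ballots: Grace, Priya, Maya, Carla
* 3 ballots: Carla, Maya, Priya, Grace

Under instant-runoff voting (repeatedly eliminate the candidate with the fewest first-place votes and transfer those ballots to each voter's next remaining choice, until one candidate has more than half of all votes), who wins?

Round 1: Carla 16, Grace 10, Priya 12, Maya 0. Maya eliminated.
Round 2: Carla 16, Grace 10, Priya 12. Grace eliminated.
Round 3: Carla 16, Priya 22. Priya has a majority (≥20).

Priya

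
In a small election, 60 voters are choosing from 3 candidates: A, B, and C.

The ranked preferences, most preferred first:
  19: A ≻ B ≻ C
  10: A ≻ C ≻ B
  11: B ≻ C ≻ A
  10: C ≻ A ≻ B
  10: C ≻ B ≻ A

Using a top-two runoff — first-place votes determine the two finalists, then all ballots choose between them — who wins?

Round 1 first-place votes: A 29, B 11, C 20. A and C advance.
Runoff: A is ranked above C on 29 ballots, C above A on 31.

C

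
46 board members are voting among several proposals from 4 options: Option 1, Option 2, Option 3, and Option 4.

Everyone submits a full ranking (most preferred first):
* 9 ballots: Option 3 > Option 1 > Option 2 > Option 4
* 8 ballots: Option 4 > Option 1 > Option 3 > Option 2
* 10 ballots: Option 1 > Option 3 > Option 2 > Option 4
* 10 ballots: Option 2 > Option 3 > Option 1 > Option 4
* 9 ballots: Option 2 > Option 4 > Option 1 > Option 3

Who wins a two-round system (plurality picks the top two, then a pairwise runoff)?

Round 1 first-place votes: Option 1 10, Option 2 19, Option 3 9, Option 4 8. Option 2 and Option 1 advance.
Runoff: Option 2 is ranked above Option 1 on 19 ballots, Option 1 above Option 2 on 27.

Option 1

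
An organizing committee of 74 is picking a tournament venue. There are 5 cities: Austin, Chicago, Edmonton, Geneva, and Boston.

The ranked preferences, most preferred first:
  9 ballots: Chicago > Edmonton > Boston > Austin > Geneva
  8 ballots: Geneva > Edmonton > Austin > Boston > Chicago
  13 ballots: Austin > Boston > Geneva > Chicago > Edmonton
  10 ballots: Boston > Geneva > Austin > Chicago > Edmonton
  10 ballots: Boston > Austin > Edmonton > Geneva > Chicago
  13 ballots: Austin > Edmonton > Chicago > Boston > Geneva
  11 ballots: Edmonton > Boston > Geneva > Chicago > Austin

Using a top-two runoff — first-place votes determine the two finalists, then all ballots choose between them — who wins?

Round 1 first-place votes: Austin 26, Chicago 9, Edmonton 11, Geneva 8, Boston 20. Austin and Boston advance.
Runoff: Austin is ranked above Boston on 34 ballots, Boston above Austin on 40.

Boston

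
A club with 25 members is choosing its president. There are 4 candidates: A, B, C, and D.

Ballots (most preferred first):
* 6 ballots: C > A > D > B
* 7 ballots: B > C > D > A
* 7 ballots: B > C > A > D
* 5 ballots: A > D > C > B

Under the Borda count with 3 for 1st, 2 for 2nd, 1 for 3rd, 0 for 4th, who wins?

C

A: 6×2 + 7×0 + 7×1 + 5×3 = 34
B: 6×0 + 7×3 + 7×3 + 5×0 = 42
C: 6×3 + 7×2 + 7×2 + 5×1 = 51
D: 6×1 + 7×1 + 7×0 + 5×2 = 23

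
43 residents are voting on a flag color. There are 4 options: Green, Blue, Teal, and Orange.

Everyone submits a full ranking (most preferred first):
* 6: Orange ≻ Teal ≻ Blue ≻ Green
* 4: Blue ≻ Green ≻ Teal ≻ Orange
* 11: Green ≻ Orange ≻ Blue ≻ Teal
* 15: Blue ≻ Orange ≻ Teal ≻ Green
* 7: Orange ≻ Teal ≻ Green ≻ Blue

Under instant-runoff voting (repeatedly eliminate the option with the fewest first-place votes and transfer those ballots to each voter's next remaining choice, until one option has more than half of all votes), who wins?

Round 1: Green 11, Blue 19, Teal 0, Orange 13. Teal eliminated.
Round 2: Green 11, Blue 19, Orange 13. Green eliminated.
Round 3: Blue 19, Orange 24. Orange has a majority (≥22).

Orange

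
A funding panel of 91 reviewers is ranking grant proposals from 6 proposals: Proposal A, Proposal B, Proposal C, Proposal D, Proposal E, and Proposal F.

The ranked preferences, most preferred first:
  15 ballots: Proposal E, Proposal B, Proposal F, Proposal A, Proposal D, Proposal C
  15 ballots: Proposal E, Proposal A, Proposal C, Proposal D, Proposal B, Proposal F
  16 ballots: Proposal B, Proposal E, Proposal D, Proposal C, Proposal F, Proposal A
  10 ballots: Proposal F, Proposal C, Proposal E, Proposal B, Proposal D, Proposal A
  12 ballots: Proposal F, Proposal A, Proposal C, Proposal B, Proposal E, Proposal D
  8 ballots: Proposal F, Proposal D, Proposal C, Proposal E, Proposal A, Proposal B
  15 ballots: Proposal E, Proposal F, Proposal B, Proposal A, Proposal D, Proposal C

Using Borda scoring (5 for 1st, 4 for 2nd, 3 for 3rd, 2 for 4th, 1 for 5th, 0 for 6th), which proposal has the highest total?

Proposal A: 15×2 + 15×4 + 16×0 + 10×0 + 12×4 + 8×1 + 15×2 = 176
Proposal B: 15×4 + 15×1 + 16×5 + 10×2 + 12×2 + 8×0 + 15×3 = 244
Proposal C: 15×0 + 15×3 + 16×2 + 10×4 + 12×3 + 8×3 + 15×0 = 177
Proposal D: 15×1 + 15×2 + 16×3 + 10×1 + 12×0 + 8×4 + 15×1 = 150
Proposal E: 15×5 + 15×5 + 16×4 + 10×3 + 12×1 + 8×2 + 15×5 = 347
Proposal F: 15×3 + 15×0 + 16×1 + 10×5 + 12×5 + 8×5 + 15×4 = 271

Proposal E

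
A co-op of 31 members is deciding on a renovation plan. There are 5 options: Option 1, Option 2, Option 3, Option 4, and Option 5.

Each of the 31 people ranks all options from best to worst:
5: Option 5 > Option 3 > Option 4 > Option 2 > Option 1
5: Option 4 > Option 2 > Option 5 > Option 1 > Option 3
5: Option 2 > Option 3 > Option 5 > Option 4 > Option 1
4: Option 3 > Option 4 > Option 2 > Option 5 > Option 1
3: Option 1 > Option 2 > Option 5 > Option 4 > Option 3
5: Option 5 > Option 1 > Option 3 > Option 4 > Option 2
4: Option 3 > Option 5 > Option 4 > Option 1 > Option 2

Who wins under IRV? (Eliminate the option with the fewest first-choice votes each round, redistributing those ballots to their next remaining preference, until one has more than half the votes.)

Option 2

Round 1: Option 1 3, Option 2 5, Option 3 8, Option 4 5, Option 5 10. Option 1 eliminated.
Round 2: Option 2 8, Option 3 8, Option 4 5, Option 5 10. Option 4 eliminated.
Round 3: Option 2 13, Option 3 8, Option 5 10. Option 3 eliminated.
Round 4: Option 2 17, Option 5 14. Option 2 has a majority (≥16).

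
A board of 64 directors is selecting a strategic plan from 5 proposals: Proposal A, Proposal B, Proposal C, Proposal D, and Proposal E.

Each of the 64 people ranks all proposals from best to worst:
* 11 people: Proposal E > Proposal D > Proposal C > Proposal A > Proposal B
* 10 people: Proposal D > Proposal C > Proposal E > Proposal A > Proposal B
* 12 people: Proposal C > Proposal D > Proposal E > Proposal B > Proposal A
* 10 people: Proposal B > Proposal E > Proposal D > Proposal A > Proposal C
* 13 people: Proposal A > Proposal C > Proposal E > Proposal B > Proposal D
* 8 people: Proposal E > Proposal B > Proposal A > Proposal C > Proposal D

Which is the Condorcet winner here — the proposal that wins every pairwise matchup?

Proposal C vs Proposal A: 33–31
Proposal C vs Proposal B: 46–18
Proposal C vs Proposal D: 33–31
Proposal C vs Proposal E: 35–29
Proposal C beats every other proposal.

Proposal C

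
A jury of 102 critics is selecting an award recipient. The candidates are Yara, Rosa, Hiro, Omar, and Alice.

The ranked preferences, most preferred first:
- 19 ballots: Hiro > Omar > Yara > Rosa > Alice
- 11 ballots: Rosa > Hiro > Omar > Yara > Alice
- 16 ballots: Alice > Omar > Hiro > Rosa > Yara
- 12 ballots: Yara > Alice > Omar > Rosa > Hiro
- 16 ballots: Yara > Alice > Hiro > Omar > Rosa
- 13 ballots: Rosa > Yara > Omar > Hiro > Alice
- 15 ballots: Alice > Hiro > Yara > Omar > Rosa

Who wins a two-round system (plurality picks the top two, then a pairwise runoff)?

Round 1 first-place votes: Yara 28, Rosa 24, Hiro 19, Omar 0, Alice 31. Alice and Yara advance.
Runoff: Alice is ranked above Yara on 31 ballots, Yara above Alice on 71.

Yara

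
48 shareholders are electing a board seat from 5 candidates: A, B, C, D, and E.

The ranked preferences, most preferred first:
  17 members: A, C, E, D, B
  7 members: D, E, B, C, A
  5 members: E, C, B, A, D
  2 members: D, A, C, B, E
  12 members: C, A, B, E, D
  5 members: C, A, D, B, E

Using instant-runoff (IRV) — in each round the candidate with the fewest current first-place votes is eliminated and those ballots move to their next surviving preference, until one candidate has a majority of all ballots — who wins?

C

Round 1: A 17, B 0, C 17, D 9, E 5. B eliminated.
Round 2: A 17, C 17, D 9, E 5. E eliminated.
Round 3: A 17, C 22, D 9. D eliminated.
Round 4: A 19, C 29. C has a majority (≥25).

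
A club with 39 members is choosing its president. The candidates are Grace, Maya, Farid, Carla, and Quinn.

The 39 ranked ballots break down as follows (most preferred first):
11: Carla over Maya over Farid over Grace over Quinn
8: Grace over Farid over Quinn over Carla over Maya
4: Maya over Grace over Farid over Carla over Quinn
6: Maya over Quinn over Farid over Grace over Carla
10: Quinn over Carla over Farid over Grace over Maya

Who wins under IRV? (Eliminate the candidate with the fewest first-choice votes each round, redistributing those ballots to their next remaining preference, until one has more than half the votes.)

Quinn

Round 1: Grace 8, Maya 10, Farid 0, Carla 11, Quinn 10. Farid eliminated.
Round 2: Grace 8, Maya 10, Carla 11, Quinn 10. Grace eliminated.
Round 3: Maya 10, Carla 11, Quinn 18. Maya eliminated.
Round 4: Carla 15, Quinn 24. Quinn has a majority (≥20).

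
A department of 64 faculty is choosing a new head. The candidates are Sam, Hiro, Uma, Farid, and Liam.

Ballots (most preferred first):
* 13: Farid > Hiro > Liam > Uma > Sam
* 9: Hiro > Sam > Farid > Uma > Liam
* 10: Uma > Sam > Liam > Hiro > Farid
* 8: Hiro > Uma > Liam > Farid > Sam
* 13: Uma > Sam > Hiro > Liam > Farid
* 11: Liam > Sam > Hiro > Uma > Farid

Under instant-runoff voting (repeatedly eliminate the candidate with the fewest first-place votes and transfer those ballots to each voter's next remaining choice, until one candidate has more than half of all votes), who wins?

Round 1: Sam 0, Hiro 17, Uma 23, Farid 13, Liam 11. Sam eliminated.
Round 2: Hiro 17, Uma 23, Farid 13, Liam 11. Liam eliminated.
Round 3: Hiro 28, Uma 23, Farid 13. Farid eliminated.
Round 4: Hiro 41, Uma 23. Hiro has a majority (≥33).

Hiro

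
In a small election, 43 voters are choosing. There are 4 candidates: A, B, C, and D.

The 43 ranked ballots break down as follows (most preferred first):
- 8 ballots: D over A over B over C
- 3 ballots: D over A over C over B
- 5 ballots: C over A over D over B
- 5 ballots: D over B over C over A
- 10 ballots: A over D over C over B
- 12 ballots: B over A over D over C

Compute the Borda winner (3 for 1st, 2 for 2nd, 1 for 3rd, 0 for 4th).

A

A: 8×2 + 3×2 + 5×2 + 5×0 + 10×3 + 12×2 = 86
B: 8×1 + 3×0 + 5×0 + 5×2 + 10×0 + 12×3 = 54
C: 8×0 + 3×1 + 5×3 + 5×1 + 10×1 + 12×0 = 33
D: 8×3 + 3×3 + 5×1 + 5×3 + 10×2 + 12×1 = 85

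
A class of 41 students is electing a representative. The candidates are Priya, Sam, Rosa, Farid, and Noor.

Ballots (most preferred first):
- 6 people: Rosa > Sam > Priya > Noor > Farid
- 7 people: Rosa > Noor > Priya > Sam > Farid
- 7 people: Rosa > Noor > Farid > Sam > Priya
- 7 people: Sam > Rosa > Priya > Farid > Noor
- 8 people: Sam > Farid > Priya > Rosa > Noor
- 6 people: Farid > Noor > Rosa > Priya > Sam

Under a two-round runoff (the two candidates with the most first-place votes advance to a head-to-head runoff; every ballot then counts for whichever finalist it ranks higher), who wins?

Round 1 first-place votes: Priya 0, Sam 15, Rosa 20, Farid 6, Noor 0. Rosa and Sam advance.
Runoff: Rosa is ranked above Sam on 26 ballots, Sam above Rosa on 15.

Rosa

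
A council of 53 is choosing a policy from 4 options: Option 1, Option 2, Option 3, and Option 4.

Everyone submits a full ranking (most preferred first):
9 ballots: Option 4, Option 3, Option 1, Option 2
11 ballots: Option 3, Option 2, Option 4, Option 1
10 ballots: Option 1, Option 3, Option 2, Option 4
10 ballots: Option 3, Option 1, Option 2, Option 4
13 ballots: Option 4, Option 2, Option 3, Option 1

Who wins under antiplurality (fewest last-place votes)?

Option 3

Last-place votes: Option 1 24, Option 2 9, Option 3 0, Option 4 20.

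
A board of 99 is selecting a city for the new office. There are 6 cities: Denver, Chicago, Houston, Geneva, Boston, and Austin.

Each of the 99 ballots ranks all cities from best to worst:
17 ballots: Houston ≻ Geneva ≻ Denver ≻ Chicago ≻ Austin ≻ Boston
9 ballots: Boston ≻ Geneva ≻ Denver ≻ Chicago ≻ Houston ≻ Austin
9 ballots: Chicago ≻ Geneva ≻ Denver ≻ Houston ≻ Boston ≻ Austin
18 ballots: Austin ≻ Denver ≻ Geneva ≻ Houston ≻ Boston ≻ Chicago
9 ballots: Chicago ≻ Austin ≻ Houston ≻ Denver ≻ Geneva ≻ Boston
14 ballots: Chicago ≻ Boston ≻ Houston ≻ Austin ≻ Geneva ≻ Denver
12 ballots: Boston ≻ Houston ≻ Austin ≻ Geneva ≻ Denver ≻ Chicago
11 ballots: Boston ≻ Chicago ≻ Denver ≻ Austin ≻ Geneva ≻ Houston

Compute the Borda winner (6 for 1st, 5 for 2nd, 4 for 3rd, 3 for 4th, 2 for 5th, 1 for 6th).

Denver: 17×4 + 9×4 + 9×4 + 18×5 + 9×3 + 14×1 + 12×2 + 11×4 = 339
Chicago: 17×3 + 9×3 + 9×6 + 18×1 + 9×6 + 14×6 + 12×1 + 11×5 = 355
Houston: 17×6 + 9×2 + 9×3 + 18×3 + 9×4 + 14×4 + 12×5 + 11×1 = 364
Geneva: 17×5 + 9×5 + 9×5 + 18×4 + 9×2 + 14×2 + 12×3 + 11×2 = 351
Boston: 17×1 + 9×6 + 9×2 + 18×2 + 9×1 + 14×5 + 12×6 + 11×6 = 342
Austin: 17×2 + 9×1 + 9×1 + 18×6 + 9×5 + 14×3 + 12×4 + 11×3 = 328

Houston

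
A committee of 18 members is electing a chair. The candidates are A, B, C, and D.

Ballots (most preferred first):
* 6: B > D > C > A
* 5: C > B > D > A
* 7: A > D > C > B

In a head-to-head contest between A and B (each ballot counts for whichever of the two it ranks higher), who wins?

B

A is ranked above B on 7 ballots; B above A on 11.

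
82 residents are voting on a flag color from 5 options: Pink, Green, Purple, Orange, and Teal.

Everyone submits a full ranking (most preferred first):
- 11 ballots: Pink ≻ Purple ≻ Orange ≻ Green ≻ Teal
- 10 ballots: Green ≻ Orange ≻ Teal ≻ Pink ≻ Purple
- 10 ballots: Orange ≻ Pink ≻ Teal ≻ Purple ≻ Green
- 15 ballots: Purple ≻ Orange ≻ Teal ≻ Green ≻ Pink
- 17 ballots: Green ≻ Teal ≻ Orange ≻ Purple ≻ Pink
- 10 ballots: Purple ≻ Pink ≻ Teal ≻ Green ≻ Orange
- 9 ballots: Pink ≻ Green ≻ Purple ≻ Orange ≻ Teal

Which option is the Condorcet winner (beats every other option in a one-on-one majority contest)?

Purple

Purple vs Pink: 42–40
Purple vs Green: 46–36
Purple vs Orange: 45–37
Purple vs Teal: 45–37
Purple beats every other option.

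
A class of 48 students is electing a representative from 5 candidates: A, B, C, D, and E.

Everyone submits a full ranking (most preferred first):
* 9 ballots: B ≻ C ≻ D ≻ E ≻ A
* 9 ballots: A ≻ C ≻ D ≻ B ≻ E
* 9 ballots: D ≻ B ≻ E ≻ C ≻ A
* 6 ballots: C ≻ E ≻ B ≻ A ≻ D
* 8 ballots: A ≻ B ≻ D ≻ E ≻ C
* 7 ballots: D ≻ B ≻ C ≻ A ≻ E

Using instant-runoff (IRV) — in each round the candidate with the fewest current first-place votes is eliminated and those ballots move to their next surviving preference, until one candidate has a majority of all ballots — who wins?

Round 1: A 17, B 9, C 6, D 16, E 0. E eliminated.
Round 2: A 17, B 9, C 6, D 16. C eliminated.
Round 3: A 17, B 15, D 16. B eliminated.
Round 4: A 23, D 25. D has a majority (≥25).

D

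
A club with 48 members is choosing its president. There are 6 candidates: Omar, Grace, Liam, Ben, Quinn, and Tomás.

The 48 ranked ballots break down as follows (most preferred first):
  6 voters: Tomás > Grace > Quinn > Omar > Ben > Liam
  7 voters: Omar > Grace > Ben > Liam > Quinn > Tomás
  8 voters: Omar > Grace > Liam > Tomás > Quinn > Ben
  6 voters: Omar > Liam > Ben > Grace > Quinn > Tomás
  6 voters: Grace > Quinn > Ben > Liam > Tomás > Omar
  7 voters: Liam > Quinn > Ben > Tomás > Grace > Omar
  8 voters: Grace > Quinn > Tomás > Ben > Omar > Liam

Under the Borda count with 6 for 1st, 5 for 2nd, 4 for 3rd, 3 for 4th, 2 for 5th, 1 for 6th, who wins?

Omar: 6×3 + 7×6 + 8×6 + 6×6 + 6×1 + 7×1 + 8×2 = 173
Grace: 6×5 + 7×5 + 8×5 + 6×3 + 6×6 + 7×2 + 8×6 = 221
Liam: 6×1 + 7×3 + 8×4 + 6×5 + 6×3 + 7×6 + 8×1 = 157
Ben: 6×2 + 7×4 + 8×1 + 6×4 + 6×4 + 7×4 + 8×3 = 148
Quinn: 6×4 + 7×2 + 8×2 + 6×2 + 6×5 + 7×5 + 8×5 = 171
Tomás: 6×6 + 7×1 + 8×3 + 6×1 + 6×2 + 7×3 + 8×4 = 138

Grace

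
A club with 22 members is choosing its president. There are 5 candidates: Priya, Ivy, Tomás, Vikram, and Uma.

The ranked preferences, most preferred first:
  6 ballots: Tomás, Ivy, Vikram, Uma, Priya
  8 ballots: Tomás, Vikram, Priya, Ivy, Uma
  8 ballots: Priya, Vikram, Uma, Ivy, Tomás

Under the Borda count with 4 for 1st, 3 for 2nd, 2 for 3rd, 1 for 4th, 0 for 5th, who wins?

Priya: 6×0 + 8×2 + 8×4 = 48
Ivy: 6×3 + 8×1 + 8×1 = 34
Tomás: 6×4 + 8×4 + 8×0 = 56
Vikram: 6×2 + 8×3 + 8×3 = 60
Uma: 6×1 + 8×0 + 8×2 = 22

Vikram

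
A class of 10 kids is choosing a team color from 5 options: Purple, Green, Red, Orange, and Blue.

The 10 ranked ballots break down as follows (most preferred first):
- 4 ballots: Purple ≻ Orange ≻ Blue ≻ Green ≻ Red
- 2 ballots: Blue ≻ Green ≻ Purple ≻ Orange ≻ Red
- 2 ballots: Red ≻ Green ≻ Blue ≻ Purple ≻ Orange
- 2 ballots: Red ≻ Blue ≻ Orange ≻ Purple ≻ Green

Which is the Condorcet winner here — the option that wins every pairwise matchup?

Blue vs Purple: 6–4
Blue vs Green: 8–2
Blue vs Red: 6–4
Blue vs Orange: 6–4
Blue beats every other option.

Blue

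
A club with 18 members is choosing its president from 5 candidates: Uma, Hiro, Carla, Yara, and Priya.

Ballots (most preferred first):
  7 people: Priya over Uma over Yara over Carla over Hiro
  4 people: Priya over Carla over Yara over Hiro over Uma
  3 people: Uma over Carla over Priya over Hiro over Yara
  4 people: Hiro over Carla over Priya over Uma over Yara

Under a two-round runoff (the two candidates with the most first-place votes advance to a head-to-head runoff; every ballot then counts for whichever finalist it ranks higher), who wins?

Round 1 first-place votes: Uma 3, Hiro 4, Carla 0, Yara 0, Priya 11. Priya and Hiro advance.
Runoff: Priya is ranked above Hiro on 14 ballots, Hiro above Priya on 4.

Priya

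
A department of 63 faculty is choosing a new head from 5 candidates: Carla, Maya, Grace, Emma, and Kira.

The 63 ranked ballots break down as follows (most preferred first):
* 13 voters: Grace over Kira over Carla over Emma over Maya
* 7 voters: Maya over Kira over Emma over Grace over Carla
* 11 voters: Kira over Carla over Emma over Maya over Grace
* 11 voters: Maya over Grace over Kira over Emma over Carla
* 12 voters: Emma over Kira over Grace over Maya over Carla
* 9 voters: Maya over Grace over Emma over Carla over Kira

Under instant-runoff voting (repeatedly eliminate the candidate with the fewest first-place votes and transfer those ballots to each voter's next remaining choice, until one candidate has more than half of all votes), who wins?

Emma

Round 1: Carla 0, Maya 27, Grace 13, Emma 12, Kira 11. Carla eliminated.
Round 2: Maya 27, Grace 13, Emma 12, Kira 11. Kira eliminated.
Round 3: Maya 27, Grace 13, Emma 23. Grace eliminated.
Round 4: Maya 27, Emma 36. Emma has a majority (≥32).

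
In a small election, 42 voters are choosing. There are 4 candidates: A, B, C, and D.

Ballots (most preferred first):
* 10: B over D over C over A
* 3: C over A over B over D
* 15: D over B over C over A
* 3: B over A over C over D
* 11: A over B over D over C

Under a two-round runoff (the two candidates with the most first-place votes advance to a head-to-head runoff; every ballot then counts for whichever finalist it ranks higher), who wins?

Round 1 first-place votes: A 11, B 13, C 3, D 15. D and B advance.
Runoff: D is ranked above B on 15 ballots, B above D on 27.

B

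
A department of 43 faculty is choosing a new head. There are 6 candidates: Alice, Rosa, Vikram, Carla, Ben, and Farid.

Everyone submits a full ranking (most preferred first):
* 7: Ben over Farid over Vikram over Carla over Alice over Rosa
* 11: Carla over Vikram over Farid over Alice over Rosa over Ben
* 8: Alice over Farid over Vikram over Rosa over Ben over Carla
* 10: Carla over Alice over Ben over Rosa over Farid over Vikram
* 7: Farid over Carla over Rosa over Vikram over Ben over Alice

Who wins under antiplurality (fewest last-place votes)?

Last-place votes: Alice 7, Rosa 7, Vikram 10, Carla 8, Ben 11, Farid 0.

Farid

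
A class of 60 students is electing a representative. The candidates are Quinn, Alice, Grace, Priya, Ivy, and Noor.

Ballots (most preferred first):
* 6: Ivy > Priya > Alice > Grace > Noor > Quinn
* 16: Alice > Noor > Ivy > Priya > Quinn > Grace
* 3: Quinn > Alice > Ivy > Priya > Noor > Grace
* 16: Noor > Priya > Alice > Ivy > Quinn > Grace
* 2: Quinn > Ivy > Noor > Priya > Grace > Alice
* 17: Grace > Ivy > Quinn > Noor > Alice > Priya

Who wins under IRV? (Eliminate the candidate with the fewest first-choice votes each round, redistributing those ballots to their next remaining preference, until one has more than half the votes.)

Round 1: Quinn 5, Alice 16, Grace 17, Priya 0, Ivy 6, Noor 16. Priya eliminated.
Round 2: Quinn 5, Alice 16, Grace 17, Ivy 6, Noor 16. Quinn eliminated.
Round 3: Alice 19, Grace 17, Ivy 8, Noor 16. Ivy eliminated.
Round 4: Alice 25, Grace 17, Noor 18. Grace eliminated.
Round 5: Alice 25, Noor 35. Noor has a majority (≥31).

Noor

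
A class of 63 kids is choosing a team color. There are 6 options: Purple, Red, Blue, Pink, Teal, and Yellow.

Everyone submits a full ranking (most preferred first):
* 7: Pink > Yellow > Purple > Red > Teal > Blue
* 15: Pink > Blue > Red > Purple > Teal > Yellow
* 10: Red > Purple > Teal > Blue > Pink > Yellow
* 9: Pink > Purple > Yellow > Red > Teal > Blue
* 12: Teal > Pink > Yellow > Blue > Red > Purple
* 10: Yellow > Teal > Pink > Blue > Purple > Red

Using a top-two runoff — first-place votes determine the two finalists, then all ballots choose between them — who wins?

Round 1 first-place votes: Purple 0, Red 10, Blue 0, Pink 31, Teal 12, Yellow 10. Pink and Teal advance.
Runoff: Pink is ranked above Teal on 31 ballots, Teal above Pink on 32.

Teal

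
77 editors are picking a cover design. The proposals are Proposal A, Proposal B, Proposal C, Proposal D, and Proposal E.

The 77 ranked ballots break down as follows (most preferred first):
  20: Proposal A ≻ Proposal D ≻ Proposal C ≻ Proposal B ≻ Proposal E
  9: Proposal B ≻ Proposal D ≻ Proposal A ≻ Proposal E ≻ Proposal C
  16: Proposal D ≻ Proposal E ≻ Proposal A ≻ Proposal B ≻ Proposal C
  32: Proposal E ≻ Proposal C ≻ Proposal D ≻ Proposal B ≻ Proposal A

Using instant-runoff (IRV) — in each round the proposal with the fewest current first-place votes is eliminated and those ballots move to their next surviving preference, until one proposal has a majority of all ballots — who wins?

Proposal D

Round 1: Proposal A 20, Proposal B 9, Proposal C 0, Proposal D 16, Proposal E 32. Proposal C eliminated.
Round 2: Proposal A 20, Proposal B 9, Proposal D 16, Proposal E 32. Proposal B eliminated.
Round 3: Proposal A 20, Proposal D 25, Proposal E 32. Proposal A eliminated.
Round 4: Proposal D 45, Proposal E 32. Proposal D has a majority (≥39).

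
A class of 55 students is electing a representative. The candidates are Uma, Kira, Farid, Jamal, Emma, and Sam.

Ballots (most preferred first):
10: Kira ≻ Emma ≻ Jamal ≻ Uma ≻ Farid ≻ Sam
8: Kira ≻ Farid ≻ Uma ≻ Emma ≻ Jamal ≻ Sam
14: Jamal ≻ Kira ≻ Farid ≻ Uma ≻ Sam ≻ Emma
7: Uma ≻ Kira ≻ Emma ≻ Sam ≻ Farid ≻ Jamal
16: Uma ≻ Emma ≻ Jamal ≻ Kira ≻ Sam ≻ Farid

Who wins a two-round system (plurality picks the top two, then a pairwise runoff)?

Round 1 first-place votes: Uma 23, Kira 18, Farid 0, Jamal 14, Emma 0, Sam 0. Uma and Kira advance.
Runoff: Uma is ranked above Kira on 23 ballots, Kira above Uma on 32.

Kira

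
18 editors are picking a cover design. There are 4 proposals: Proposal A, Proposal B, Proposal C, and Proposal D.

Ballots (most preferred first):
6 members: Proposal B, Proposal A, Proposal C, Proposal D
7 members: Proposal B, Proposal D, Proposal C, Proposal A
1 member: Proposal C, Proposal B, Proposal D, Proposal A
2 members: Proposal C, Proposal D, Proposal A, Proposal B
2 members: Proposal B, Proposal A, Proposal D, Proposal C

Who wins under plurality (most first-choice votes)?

First-place votes: Proposal A 0, Proposal B 15, Proposal C 3, Proposal D 0.

Proposal B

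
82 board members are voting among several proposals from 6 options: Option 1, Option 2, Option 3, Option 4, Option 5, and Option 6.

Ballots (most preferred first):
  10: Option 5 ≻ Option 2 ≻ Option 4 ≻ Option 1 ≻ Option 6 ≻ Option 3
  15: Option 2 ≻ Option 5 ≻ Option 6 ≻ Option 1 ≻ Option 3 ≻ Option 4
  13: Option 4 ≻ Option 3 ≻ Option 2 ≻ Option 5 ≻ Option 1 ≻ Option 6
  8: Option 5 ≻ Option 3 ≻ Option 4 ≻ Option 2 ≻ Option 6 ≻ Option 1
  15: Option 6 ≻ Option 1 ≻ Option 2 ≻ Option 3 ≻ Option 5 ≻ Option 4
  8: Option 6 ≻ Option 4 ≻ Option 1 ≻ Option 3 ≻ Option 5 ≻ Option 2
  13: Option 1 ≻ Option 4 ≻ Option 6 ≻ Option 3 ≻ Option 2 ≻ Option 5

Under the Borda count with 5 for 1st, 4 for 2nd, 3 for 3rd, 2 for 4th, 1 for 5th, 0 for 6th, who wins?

Option 2

Option 1: 10×2 + 15×2 + 13×1 + 8×0 + 15×4 + 8×3 + 13×5 = 212
Option 2: 10×4 + 15×5 + 13×3 + 8×2 + 15×3 + 8×0 + 13×1 = 228
Option 3: 10×0 + 15×1 + 13×4 + 8×4 + 15×2 + 8×2 + 13×2 = 171
Option 4: 10×3 + 15×0 + 13×5 + 8×3 + 15×0 + 8×4 + 13×4 = 203
Option 5: 10×5 + 15×4 + 13×2 + 8×5 + 15×1 + 8×1 + 13×0 = 199
Option 6: 10×1 + 15×3 + 13×0 + 8×1 + 15×5 + 8×5 + 13×3 = 217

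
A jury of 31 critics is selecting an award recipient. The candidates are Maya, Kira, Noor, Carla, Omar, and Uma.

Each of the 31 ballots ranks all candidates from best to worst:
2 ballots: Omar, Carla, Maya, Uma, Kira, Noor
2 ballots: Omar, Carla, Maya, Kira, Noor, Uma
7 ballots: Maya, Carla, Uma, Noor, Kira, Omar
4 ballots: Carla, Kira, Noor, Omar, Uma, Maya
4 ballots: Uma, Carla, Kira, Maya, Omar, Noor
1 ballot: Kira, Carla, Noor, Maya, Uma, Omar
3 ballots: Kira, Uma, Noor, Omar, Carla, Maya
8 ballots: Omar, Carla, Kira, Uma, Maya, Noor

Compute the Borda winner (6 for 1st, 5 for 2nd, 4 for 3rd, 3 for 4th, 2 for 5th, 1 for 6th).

Carla

Maya: 2×4 + 2×4 + 7×6 + 4×1 + 4×3 + 1×3 + 3×1 + 8×2 = 96
Kira: 2×2 + 2×3 + 7×2 + 4×5 + 4×4 + 1×6 + 3×6 + 8×4 = 116
Noor: 2×1 + 2×2 + 7×3 + 4×4 + 4×1 + 1×4 + 3×4 + 8×1 = 71
Carla: 2×5 + 2×5 + 7×5 + 4×6 + 4×5 + 1×5 + 3×2 + 8×5 = 150
Omar: 2×6 + 2×6 + 7×1 + 4×3 + 4×2 + 1×1 + 3×3 + 8×6 = 109
Uma: 2×3 + 2×1 + 7×4 + 4×2 + 4×6 + 1×2 + 3×5 + 8×3 = 109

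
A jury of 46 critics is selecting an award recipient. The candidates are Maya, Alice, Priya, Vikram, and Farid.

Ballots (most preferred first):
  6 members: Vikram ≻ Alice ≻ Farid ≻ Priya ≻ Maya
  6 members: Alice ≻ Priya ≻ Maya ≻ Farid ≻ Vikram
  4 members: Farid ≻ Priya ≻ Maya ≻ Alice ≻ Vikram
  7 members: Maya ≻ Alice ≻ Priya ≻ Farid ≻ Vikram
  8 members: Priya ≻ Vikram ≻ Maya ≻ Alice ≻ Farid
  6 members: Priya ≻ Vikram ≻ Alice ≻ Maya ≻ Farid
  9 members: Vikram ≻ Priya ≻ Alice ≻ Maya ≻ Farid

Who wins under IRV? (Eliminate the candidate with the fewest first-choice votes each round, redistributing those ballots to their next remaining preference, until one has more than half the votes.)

Priya

Round 1: Maya 7, Alice 6, Priya 14, Vikram 15, Farid 4. Farid eliminated.
Round 2: Maya 7, Alice 6, Priya 18, Vikram 15. Alice eliminated.
Round 3: Maya 7, Priya 24, Vikram 15. Priya has a majority (≥24).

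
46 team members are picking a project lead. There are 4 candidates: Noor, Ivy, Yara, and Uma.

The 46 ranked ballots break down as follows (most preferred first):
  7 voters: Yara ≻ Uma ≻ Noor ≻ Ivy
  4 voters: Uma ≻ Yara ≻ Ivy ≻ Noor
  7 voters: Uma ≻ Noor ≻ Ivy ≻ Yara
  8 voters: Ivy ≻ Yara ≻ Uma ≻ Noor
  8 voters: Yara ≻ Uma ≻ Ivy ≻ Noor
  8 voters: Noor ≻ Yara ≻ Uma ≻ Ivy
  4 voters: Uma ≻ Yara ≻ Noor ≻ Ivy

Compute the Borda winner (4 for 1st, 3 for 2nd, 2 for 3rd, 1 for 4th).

Yara

Noor: 7×2 + 4×1 + 7×3 + 8×1 + 8×1 + 8×4 + 4×2 = 95
Ivy: 7×1 + 4×2 + 7×2 + 8×4 + 8×2 + 8×1 + 4×1 = 89
Yara: 7×4 + 4×3 + 7×1 + 8×3 + 8×4 + 8×3 + 4×3 = 139
Uma: 7×3 + 4×4 + 7×4 + 8×2 + 8×3 + 8×2 + 4×4 = 137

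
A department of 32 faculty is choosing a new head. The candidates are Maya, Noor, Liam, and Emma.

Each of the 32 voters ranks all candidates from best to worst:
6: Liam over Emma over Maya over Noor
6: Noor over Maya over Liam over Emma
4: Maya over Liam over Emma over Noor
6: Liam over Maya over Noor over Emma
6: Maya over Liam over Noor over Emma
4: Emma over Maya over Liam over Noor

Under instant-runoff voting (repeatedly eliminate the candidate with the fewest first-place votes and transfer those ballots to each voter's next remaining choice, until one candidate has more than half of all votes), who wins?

Maya

Round 1: Maya 10, Noor 6, Liam 12, Emma 4. Emma eliminated.
Round 2: Maya 14, Noor 6, Liam 12. Noor eliminated.
Round 3: Maya 20, Liam 12. Maya has a majority (≥17).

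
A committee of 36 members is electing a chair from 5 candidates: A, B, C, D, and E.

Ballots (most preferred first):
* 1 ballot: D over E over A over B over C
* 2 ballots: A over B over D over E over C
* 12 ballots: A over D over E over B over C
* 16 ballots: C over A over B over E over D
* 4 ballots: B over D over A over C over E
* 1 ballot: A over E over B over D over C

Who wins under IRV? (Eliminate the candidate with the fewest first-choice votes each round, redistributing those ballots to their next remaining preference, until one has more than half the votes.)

Round 1: A 15, B 4, C 16, D 1, E 0. E eliminated.
Round 2: A 15, B 4, C 16, D 1. D eliminated.
Round 3: A 16, B 4, C 16. B eliminated.
Round 4: A 20, C 16. A has a majority (≥19).

A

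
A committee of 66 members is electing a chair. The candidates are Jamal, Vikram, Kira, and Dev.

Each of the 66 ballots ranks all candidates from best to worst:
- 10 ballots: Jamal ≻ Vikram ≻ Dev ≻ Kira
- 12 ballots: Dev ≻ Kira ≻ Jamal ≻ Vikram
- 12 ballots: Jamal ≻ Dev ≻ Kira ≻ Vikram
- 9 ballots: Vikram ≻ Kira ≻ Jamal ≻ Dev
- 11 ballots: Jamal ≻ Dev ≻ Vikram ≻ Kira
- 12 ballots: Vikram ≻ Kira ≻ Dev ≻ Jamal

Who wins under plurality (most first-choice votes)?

Jamal

First-place votes: Jamal 33, Vikram 21, Kira 0, Dev 12.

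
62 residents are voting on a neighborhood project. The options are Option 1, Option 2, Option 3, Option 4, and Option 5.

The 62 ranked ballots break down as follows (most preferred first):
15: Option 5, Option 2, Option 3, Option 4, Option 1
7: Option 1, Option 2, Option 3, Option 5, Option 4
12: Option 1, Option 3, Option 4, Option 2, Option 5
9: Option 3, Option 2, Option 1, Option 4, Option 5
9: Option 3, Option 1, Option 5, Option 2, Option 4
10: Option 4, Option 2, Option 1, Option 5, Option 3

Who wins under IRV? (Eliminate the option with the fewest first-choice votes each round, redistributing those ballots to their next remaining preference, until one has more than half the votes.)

Option 3

Round 1: Option 1 19, Option 2 0, Option 3 18, Option 4 10, Option 5 15. Option 2 eliminated.
Round 2: Option 1 19, Option 3 18, Option 4 10, Option 5 15. Option 4 eliminated.
Round 3: Option 1 29, Option 3 18, Option 5 15. Option 5 eliminated.
Round 4: Option 1 29, Option 3 33. Option 3 has a majority (≥32).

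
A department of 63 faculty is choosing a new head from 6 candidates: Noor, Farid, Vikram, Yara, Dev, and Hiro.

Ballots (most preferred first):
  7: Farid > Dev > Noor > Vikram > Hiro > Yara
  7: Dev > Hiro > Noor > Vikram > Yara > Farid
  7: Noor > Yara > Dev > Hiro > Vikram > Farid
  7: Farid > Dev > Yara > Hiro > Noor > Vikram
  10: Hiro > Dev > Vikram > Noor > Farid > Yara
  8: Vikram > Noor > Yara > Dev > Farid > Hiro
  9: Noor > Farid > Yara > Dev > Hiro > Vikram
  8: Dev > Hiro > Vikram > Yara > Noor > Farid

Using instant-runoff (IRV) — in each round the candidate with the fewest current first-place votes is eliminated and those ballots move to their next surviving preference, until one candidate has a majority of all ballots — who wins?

Dev

Round 1: Noor 16, Farid 14, Vikram 8, Yara 0, Dev 15, Hiro 10. Yara eliminated.
Round 2: Noor 16, Farid 14, Vikram 8, Dev 15, Hiro 10. Vikram eliminated.
Round 3: Noor 24, Farid 14, Dev 15, Hiro 10. Hiro eliminated.
Round 4: Noor 24, Farid 14, Dev 25. Farid eliminated.
Round 5: Noor 24, Dev 39. Dev has a majority (≥32).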